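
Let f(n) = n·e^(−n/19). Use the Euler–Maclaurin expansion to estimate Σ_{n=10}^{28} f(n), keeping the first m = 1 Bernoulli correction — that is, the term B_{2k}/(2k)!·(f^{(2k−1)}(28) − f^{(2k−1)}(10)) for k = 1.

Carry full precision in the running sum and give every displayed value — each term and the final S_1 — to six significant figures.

S_1 ≈ 127.079

The integral term ∫_10^28 x·e^(−x/19) dx = 120.950.
Boundary: ½(f(10) + f(28)) = ½(5.90778 + 6.41424) = 6.16101.
Running total after boundary: 127.111.
Order-1 term: 1/12 · (-0.108512 − 0.279842) = -0.0323628.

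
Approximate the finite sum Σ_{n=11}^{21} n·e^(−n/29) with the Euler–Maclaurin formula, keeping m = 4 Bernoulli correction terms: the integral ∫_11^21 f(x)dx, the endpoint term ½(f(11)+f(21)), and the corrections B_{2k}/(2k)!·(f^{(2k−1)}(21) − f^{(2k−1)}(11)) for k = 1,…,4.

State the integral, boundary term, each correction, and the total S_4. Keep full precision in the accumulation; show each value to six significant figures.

S_4 ≈ 99.7796

The integral term ∫_11^21 x·e^(−x/29) dx = 90.9502.
½[f(11) + f(21)] = ½[7.52767 + 10.1796] = 8.85363.
So far: 99.8038.
Correction k=1: B_{2}/2! · (f^{(1)}(21) − f^{(1)}(11)) = 1/12 · (0.133722 − 0.424759) = -0.0242530.
Partial sum through k=1: 99.7796.
Correction k=2: B_{4}/4! · (f^{(3)}(21) − f^{(3)}(11)) = −1/720 · (0.00131178 − 0.00213249) = 1.13988e-06.
Partial sum through k=2: 99.7796.
Correction k=3: B_{6}/6! · (f^{(5)}(21) − f^{(5)}(11)) = 1/30240 · (2.93051e-06 − 4.47077e-06) = -5.09347e-11.
Partial sum through k=3: 99.7796.
Correction k=4: B_{8}/8! · (f^{(7)}(21) − f^{(7)}(11)) = −1/1209600 · (5.11442e-09 − 7.61698e-09) = 2.06892e-15.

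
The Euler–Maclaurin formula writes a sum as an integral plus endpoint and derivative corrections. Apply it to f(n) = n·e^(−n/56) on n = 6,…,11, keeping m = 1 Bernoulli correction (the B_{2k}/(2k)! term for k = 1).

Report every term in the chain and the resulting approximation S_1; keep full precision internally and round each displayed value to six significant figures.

S_1 ≈ 43.5696

∫_6^11 x·e^(−x/56) dx evaluates to 36.3671.
½[f(6) + f(11)] = ½[5.39038 + 9.03826] = 7.21432.
Running total after boundary: 43.5814.
Order-1 term: 1/12 · (0.660263 − 0.802140) = -0.0118232.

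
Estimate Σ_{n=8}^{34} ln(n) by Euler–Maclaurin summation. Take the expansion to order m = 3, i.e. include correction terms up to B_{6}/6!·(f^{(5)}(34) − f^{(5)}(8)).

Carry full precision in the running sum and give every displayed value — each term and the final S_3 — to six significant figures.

Integral: ∫_8^34 ln(x) dx = 77.2607.
Boundary: ½(f(8) + f(34)) = ½(2.07944 + 3.52636) = 2.80290.
Integral + boundary = 80.0636.
Correction k=1: B_{2}/2! · (f^{(1)}(34) − f^{(1)}(8)) = 1/12 · (0.0294118 − 0.125000) = -0.00796569.
Running total after k=1: 80.0557.
Correction k=2: B_{4}/4! · (f^{(3)}(34) − f^{(3)}(8)) = −1/720 · (5.08854e-05 − 0.00390625) = 5.35467e-06.
Running total after k=2: 80.0557.
Correction k=3: B_{6}/6! · (f^{(5)}(34) − f^{(5)}(8)) = 1/30240 · (5.28222e-07 − 0.000732422) = -2.42028e-08.

S_3 ≈ 80.0557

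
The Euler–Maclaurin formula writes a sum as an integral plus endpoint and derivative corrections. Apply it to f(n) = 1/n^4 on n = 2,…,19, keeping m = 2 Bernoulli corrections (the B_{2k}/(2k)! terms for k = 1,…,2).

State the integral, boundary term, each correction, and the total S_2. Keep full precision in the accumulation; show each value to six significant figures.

∫_2^19 1/x^4 dx evaluates to 0.0416181.
½[f(2) + f(19)] = ½[0.0625000 + 7.67336e-06] = 0.0312538.
So far: 0.0728719.
k=1: B_{2}/(2)! × [f^{(1)}(19) − f^{(1)}(2)] = 1/12 × (-1.61544e-06 − (-0.125000)) = 0.0104165.
Partial sum through k=1: 0.0832884.
k=2: B_{4}/(4)! × [f^{(3)}(19) − f^{(3)}(2)] = −1/720 × (-1.34247e-07 − (-0.937500)) = -0.00130208.

S_2 ≈ 0.0819864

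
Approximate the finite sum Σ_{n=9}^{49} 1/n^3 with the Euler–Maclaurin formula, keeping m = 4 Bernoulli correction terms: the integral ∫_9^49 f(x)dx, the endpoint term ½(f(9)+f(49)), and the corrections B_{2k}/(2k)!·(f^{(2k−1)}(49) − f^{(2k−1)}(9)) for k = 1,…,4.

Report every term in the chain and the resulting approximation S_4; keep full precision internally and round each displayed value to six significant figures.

The integral term ∫_9^49 1/x^3 dx = 0.00596459.
Endpoint term: (f(9) + f(49))/2 = (0.00137174 + 8.49986e-06)/2 = 0.000690121.
So far: 0.00665471.
Correction k=1: B_{2}/2! · (f^{(1)}(49) − f^{(1)}(9)) = 1/12 · (-5.20400e-07 − (-0.000457247)) = 3.80606e-05.
Partial sum through k=1: 0.00669277.
Correction k=2: B_{4}/4! · (f^{(3)}(49) − f^{(3)}(9)) = −1/720 · (-4.33486e-09 − (-0.000112901)) = -1.56800e-07.
Partial sum through k=2: 0.00669262.
Correction k=3: B_{6}/6! · (f^{(5)}(49) − f^{(5)}(9)) = 1/30240 · (-7.58284e-11 − (-5.85410e-05)) = 1.93588e-09.
Partial sum through k=3: 0.00669262.
Correction k=4: B_{8}/8! · (f^{(7)}(49) − f^{(7)}(9)) = −1/1209600 · (-2.27390e-12 − (-5.20365e-05)) = -4.30196e-11.

S_4 ≈ 0.00669262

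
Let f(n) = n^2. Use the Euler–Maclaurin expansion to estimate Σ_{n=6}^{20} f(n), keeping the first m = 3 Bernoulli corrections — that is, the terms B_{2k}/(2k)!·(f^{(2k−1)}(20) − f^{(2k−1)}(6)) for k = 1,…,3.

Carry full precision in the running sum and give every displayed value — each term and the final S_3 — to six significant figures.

The integral term ∫_6^20 x^2 dx = 2594.67.
½[f(6) + f(20)] = ½[36.0000 + 400.000] = 218.000.
So far: 2812.67.
k=1: B_{2}/(2)! × [f^{(1)}(20) − f^{(1)}(6)] = 1/12 × (40.0000 − 12.0000) = 2.33333.
Running total after k=1: 2815.00.
k=2: B_{4}/(4)! × [f^{(3)}(20) − f^{(3)}(6)] = −1/720 × (0.00000 − 0.00000) = 0.00000.
Running total after k=2: 2815.00.
k=3: B_{6}/(6)! × [f^{(5)}(20) − f^{(5)}(6)] = 1/30240 × (0.00000 − 0.00000) = 0.00000.

S_3 ≈ 2815.00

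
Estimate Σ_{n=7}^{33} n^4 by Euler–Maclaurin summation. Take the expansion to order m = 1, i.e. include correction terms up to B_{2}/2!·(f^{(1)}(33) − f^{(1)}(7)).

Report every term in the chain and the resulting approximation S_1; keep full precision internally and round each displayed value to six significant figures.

S_1 ≈ 8.42974e+06

∫_7^33 x^4 dx evaluates to 7.82372e+06.
Endpoint term: (f(7) + f(33))/2 = (2401.00 + 1.18592e+06)/2 = 594161.
So far: 8.41788e+06.
Order-1 term: 1/12 · (143748 − 1372.00) = 11864.7.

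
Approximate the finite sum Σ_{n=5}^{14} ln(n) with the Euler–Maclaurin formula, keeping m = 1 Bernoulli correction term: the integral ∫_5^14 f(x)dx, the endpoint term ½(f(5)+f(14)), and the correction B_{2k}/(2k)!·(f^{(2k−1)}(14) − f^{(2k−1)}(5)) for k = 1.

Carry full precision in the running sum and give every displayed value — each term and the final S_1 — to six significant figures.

The integral term ∫_5^14 ln(x) dx = 19.8996.
Boundary: ½(f(5) + f(14)) = ½(1.60944 + 2.63906) = 2.12425.
Integral + boundary = 22.0239.
Order-1 term: 1/12 · (0.0714286 − 0.200000) = -0.0107143.

S_1 ≈ 22.0131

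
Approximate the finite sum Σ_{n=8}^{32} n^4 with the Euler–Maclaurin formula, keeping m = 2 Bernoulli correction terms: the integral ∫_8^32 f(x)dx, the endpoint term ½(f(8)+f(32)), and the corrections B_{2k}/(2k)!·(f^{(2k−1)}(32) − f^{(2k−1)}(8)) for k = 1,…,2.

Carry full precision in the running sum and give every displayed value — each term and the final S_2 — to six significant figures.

The integral term ∫_8^32 x^4 dx = 6.70433e+06.
Endpoint term: (f(8) + f(32))/2 = (4096.00 + 1.04858e+06)/2 = 526336.
So far: 7.23067e+06.
k=1: B_{2}/(2)! × [f^{(1)}(32) − f^{(1)}(8)] = 1/12 × (131072 − 2048.00) = 10752.0.
After k=1: 7.24142e+06.
k=2: B_{4}/(4)! × [f^{(3)}(32) − f^{(3)}(8)] = −1/720 × (768.000 − 192.000) = -0.800000.

S_2 ≈ 7.24142e+06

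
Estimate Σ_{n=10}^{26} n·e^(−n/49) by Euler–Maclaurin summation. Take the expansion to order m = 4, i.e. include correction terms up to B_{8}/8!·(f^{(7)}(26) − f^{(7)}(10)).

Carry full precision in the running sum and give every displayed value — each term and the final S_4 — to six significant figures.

S_4 ≈ 207.203

The integral term ∫_10^26 x·e^(−x/49) dx = 195.510.
½[f(10) + f(26)] = ½[8.15396 + 15.2944] = 11.7242.
Running total after boundary: 207.234.
k=1: B_{2}/(2)! × [f^{(1)}(26) − f^{(1)}(10)] = 1/12 × (0.276115 − 0.648988) = -0.0310728.
Partial sum through k=1: 207.203.
k=2: B_{4}/(4)! × [f^{(3)}(26) − f^{(3)}(10)] = −1/720 × (0.000605000 − 0.000949513) = 4.78490e-07.
Partial sum through k=2: 207.203.
k=3: B_{6}/(6)! × [f^{(5)}(26) − f^{(5)}(10)] = 1/30240 × (4.56060e-07 − 6.78353e-07) = -7.35098e-12.
Partial sum through k=3: 207.203.
k=4: B_{8}/(8)! × [f^{(7)}(26) − f^{(7)}(10)] = −1/1209600 × (2.74944e-10 − 4.00350e-10) = 1.03676e-16.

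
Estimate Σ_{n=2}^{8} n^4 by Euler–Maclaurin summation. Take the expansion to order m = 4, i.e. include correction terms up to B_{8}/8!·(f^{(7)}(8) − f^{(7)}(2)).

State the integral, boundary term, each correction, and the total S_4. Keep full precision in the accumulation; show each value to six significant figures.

Integral: ∫_2^8 x^4 dx = 6547.20.
Endpoint term: (f(2) + f(8))/2 = (16.0000 + 4096.00)/2 = 2056.00.
Running total after boundary: 8603.20.
k=1: B_{2}/(2)! × [f^{(1)}(8) − f^{(1)}(2)] = 1/12 × (2048.00 − 32.0000) = 168.000.
Running total after k=1: 8771.20.
k=2: B_{4}/(4)! × [f^{(3)}(8) − f^{(3)}(2)] = −1/720 × (192.000 − 48.0000) = -0.200000.
Running total after k=2: 8771.00.
k=3: B_{6}/(6)! × [f^{(5)}(8) − f^{(5)}(2)] = 1/30240 × (0.00000 − 0.00000) = 0.00000.
Running total after k=3: 8771.00.
k=4: B_{8}/(8)! × [f^{(7)}(8) − f^{(7)}(2)] = −1/1209600 × (0.00000 − 0.00000) = 0.00000.

S_4 ≈ 8771.00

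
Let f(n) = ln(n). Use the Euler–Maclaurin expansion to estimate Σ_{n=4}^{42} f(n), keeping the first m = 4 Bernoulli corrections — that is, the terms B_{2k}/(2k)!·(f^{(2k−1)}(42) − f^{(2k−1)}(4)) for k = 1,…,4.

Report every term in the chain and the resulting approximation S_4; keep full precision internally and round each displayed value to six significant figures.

The integral term ∫_4^42 ln(x) dx = 113.437.
½[f(4) + f(42)] = ½[1.38629 + 3.73767] = 2.56198.
Integral + boundary = 115.999.
Order-1 term: 1/12 · (0.0238095 − 0.250000) = -0.0188492.
Running total after k=1: 115.980.
Order-2 term: −1/720 · (2.69949e-05 − 0.0312500) = 4.33653e-05.
Running total after k=2: 115.980.
Order-3 term: 1/30240 · (1.83639e-07 − 0.0234375) = -7.75044e-07.
Running total after k=3: 115.980.
Order-4 term: −1/1209600 · (3.12311e-09 − 0.0439453) = 3.63304e-08.

S_4 ≈ 115.980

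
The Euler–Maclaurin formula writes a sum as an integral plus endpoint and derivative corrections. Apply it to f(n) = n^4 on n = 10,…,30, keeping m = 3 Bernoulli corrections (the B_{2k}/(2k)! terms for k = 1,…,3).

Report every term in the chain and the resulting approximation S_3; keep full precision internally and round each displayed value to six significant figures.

The integral term ∫_10^30 x^4 dx = 4.84000e+06.
Boundary: ½(f(10) + f(30)) = ½(10000.0 + 810000) = 410000.
So far: 5.25000e+06.
Correction k=1: B_{2}/2! · (f^{(1)}(30) − f^{(1)}(10)) = 1/12 · (108000 − 4000.00) = 8666.67.
Partial sum through k=1: 5.25867e+06.
Correction k=2: B_{4}/4! · (f^{(3)}(30) − f^{(3)}(10)) = −1/720 · (720.000 − 240.000) = -0.666667.
Partial sum through k=2: 5.25867e+06.
Correction k=3: B_{6}/6! · (f^{(5)}(30) − f^{(5)}(10)) = 1/30240 · (0.00000 − 0.00000) = 0.00000.

S_3 ≈ 5.25867e+06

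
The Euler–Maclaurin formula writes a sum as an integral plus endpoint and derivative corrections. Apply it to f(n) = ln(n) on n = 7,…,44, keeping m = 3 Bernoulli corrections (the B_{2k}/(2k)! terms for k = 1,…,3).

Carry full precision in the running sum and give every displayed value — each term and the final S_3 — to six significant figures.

S_3 ≈ 118.738

∫_7^44 ln(x) dx evaluates to 115.883.
Boundary: ½(f(7) + f(44)) = ½(1.94591 + 3.78419) = 2.86505.
Running total after boundary: 118.748.
Correction k=1: B_{2}/2! · (f^{(1)}(44) − f^{(1)}(7)) = 1/12 · (0.0227273 − 0.142857) = -0.0100108.
Running total after k=1: 118.738.
Correction k=2: B_{4}/4! · (f^{(3)}(44) − f^{(3)}(7)) = −1/720 · (2.34786e-05 − 0.00583090) = 8.06587e-06.
Running total after k=2: 118.738.
Correction k=3: B_{6}/6! · (f^{(5)}(44) − f^{(5)}(7)) = 1/30240 · (1.45528e-07 − 0.00142798) = -4.72166e-08.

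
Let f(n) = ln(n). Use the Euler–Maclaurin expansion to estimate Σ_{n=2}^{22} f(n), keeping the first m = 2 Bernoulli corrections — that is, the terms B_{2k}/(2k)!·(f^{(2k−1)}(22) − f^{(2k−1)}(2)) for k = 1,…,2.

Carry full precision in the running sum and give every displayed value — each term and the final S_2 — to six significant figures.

S_2 ≈ 48.4712

Integral: ∫_2^22 ln(x) dx = 46.6166.
Boundary: ½(f(2) + f(22)) = ½(0.693147 + 3.09104) = 1.89209.
Running total after boundary: 48.5087.
Correction k=1: B_{2}/2! · (f^{(1)}(22) − f^{(1)}(2)) = 1/12 · (0.0454545 − 0.500000) = -0.0378788.
Partial sum through k=1: 48.4709.
Correction k=2: B_{4}/4! · (f^{(3)}(22) − f^{(3)}(2)) = −1/720 · (0.000187829 − 0.250000) = 0.000346961.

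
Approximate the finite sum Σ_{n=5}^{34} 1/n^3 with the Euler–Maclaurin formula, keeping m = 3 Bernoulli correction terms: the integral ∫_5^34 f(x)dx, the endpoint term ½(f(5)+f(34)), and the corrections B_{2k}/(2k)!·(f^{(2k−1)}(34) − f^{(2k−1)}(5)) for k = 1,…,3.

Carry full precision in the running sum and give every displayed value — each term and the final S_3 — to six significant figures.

S_3 ≈ 0.0239749

The integral term ∫_5^34 1/x^3 dx = 0.0195675.
½[f(5) + f(34)] = ½[0.00800000 + 2.54427e-05] = 0.00401272.
Integral + boundary = 0.0235802.
k=1: B_{2}/(2)! × [f^{(1)}(34) − f^{(1)}(5)] = 1/12 × (-2.24494e-06 − (-0.00480000)) = 0.000399813.
Running total after k=1: 0.0239800.
k=2: B_{4}/(4)! × [f^{(3)}(34) − f^{(3)}(5)] = −1/720 × (-3.88399e-08 − (-0.00384000)) = -5.33328e-06.
Running total after k=2: 0.0239747.
k=3: B_{6}/(6)! × [f^{(5)}(34) − f^{(5)}(5)] = 1/30240 × (-1.41114e-09 − (-0.00645120)) = 2.13333e-07.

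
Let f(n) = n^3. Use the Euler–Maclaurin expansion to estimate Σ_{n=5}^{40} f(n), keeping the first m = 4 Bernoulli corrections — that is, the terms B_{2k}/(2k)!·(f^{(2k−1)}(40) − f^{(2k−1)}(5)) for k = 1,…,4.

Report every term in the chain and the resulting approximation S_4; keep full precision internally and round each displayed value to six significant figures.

Integral: ∫_5^40 x^3 dx = 639844.
½[f(5) + f(40)] = ½[125.000 + 64000.0] = 32062.5.
Integral + boundary = 671906.
Order-1 term: 1/12 · (4800.00 − 75.0000) = 393.750.
After k=1: 672300.
Order-2 term: −1/720 · (6.00000 − 6.00000) = 0.00000.
After k=2: 672300.
Order-3 term: 1/30240 · (0.00000 − 0.00000) = 0.00000.
After k=3: 672300.
Order-4 term: −1/1209600 · (0.00000 − 0.00000) = 0.00000.

S_4 ≈ 672300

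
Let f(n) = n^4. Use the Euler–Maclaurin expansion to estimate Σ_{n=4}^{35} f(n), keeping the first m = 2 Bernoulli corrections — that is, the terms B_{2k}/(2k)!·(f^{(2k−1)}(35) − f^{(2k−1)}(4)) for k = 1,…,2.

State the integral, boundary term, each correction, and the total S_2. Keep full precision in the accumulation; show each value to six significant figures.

Integral: ∫_4^35 x^4 dx = 1.05042e+07.
Endpoint term: (f(4) + f(35))/2 = (256.000 + 1.50062e+06)/2 = 750440.
Running total after boundary: 1.12546e+07.
Correction k=1: B_{2}/2! · (f^{(1)}(35) − f^{(1)}(4)) = 1/12 · (171500 − 256.000) = 14270.3.
Running total after k=1: 1.12689e+07.
Correction k=2: B_{4}/4! · (f^{(3)}(35) − f^{(3)}(4)) = −1/720 · (840.000 − 96.0000) = -1.03333.

S_2 ≈ 1.12689e+07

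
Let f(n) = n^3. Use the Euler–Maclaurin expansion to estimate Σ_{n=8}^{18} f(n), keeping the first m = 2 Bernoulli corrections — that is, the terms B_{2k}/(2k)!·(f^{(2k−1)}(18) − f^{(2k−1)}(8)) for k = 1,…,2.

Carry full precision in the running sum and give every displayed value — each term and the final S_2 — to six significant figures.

∫_8^18 x^3 dx evaluates to 25220.0.
Boundary: ½(f(8) + f(18)) = ½(512.000 + 5832.00) = 3172.00.
Integral + boundary = 28392.0.
Order-1 term: 1/12 · (972.000 − 192.000) = 65.0000.
Partial sum through k=1: 28457.0.
Order-2 term: −1/720 · (6.00000 − 6.00000) = 0.00000.

S_2 ≈ 28457.0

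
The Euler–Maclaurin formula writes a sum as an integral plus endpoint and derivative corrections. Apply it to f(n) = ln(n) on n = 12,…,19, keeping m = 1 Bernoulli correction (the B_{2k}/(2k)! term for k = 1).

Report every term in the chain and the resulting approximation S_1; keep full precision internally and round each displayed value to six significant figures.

The integral term ∫_12^19 ln(x) dx = 19.1255.
Boundary: ½(f(12) + f(19)) = ½(2.48491 + 2.94444) = 2.71467.
Running total after boundary: 21.8401.
k=1: B_{2}/(2)! × [f^{(1)}(19) − f^{(1)}(12)] = 1/12 × (0.0526316 − 0.0833333) = -0.00255848.

S_1 ≈ 21.8376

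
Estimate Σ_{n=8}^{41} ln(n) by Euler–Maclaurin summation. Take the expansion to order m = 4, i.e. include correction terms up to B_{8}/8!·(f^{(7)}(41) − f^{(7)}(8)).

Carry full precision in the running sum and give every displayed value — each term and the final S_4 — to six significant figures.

Integral: ∫_8^41 ln(x) dx = 102.621.
Endpoint term: (f(8) + f(41))/2 = (2.07944 + 3.71357)/2 = 2.89651.
Integral + boundary = 105.517.
Correction k=1: B_{2}/2! · (f^{(1)}(41) − f^{(1)}(8)) = 1/12 · (0.0243902 − 0.125000) = -0.00838415.
Running total after k=1: 105.509.
Correction k=2: B_{4}/4! · (f^{(3)}(41) − f^{(3)}(8)) = −1/720 · (2.90187e-05 − 0.00390625) = 5.38504e-06.
Running total after k=2: 105.509.
Correction k=3: B_{6}/6! · (f^{(5)}(41) − f^{(5)}(8)) = 1/30240 · (2.07153e-07 − 0.000732422) = -2.42134e-08.
Running total after k=3: 105.509.
Correction k=4: B_{8}/8! · (f^{(7)}(41) − f^{(7)}(8)) = −1/1209600 · (3.69697e-09 − 0.000343323) = 2.83829e-10.

S_4 ≈ 105.509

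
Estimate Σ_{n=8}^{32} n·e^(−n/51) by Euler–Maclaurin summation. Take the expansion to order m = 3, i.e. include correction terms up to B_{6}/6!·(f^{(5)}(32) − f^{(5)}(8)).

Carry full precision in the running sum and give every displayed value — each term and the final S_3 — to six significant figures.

S_3 ≈ 323.861

The integral term ∫_8^32 x·e^(−x/51) dx = 311.942.
Endpoint term: (f(8) + f(32))/2 = (6.83857 + 17.0864)/2 = 11.9625.
Integral + boundary = 323.905.
Order-1 term: 1/12 · (0.198923 − 0.720732) = -0.0434841.
After k=1: 323.861.
Order-2 term: −1/720 · (0.000487053 − 0.000934400) = 6.21315e-07.
After k=2: 323.861.
Order-3 term: 1/30240 · (3.45108e-07 − 6.11958e-07) = -8.82438e-12.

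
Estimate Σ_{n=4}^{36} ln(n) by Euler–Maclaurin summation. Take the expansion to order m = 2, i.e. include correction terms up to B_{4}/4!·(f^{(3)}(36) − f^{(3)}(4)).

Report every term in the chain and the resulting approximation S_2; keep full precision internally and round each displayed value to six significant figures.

S_2 ≈ 93.9279

Integral: ∫_4^36 ln(x) dx = 91.4615.
Endpoint term: (f(4) + f(36))/2 = (1.38629 + 3.58352)/2 = 2.48491.
So far: 93.9464.
Correction k=1: B_{2}/2! · (f^{(1)}(36) − f^{(1)}(4)) = 1/12 · (0.0277778 − 0.250000) = -0.0185185.
After k=1: 93.9279.
Correction k=2: B_{4}/4! · (f^{(3)}(36) − f^{(3)}(4)) = −1/720 · (4.28669e-05 − 0.0312500) = 4.33432e-05.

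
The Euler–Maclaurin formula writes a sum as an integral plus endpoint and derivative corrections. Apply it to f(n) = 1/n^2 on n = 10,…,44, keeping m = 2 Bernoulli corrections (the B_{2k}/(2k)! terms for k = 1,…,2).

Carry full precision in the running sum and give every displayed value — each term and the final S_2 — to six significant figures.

S_2 ≈ 0.0826954

The integral term ∫_10^44 1/x^2 dx = 0.0772727.
Boundary: ½(f(10) + f(44)) = ½(0.0100000 + 0.000516529) = 0.00525826.
So far: 0.0825310.
Correction k=1: B_{2}/2! · (f^{(1)}(44) − f^{(1)}(10)) = 1/12 · (-2.34786e-05 − (-0.00200000)) = 0.000164710.
Partial sum through k=1: 0.0826957.
Correction k=2: B_{4}/4! · (f^{(3)}(44) − f^{(3)}(10)) = −1/720 · (-1.45528e-07 − (-0.000240000)) = -3.33131e-07.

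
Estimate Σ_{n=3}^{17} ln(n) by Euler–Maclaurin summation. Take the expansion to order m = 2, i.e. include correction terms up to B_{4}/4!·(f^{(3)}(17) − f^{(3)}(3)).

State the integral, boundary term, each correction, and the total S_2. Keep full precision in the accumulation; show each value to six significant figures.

The integral term ∫_3^17 ln(x) dx = 30.8688.
½[f(3) + f(17)] = ½[1.09861 + 2.83321] = 1.96591.
So far: 32.8347.
Order-1 term: 1/12 · (0.0588235 − 0.333333) = -0.0228758.
Running total after k=1: 32.8118.
Order-2 term: −1/720 · (0.000407083 − 0.0740741) = 0.000102315.

S_2 ≈ 32.8119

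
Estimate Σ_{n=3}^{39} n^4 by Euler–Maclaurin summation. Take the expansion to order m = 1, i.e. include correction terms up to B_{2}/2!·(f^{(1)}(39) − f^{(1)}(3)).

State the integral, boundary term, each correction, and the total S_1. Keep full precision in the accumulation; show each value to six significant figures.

S_1 ≈ 1.92213e+07

The integral term ∫_3^39 x^4 dx = 1.80448e+07.
Endpoint term: (f(3) + f(39))/2 = (81.0000 + 2.31344e+06)/2 = 1.15676e+06.
Running total after boundary: 1.92016e+07.
Order-1 term: 1/12 · (237276 − 108.000) = 19764.0.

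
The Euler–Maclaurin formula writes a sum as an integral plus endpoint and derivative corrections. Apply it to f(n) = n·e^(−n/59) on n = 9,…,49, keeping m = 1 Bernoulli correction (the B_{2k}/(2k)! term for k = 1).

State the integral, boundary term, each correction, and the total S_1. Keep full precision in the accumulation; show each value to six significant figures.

S_1 ≈ 681.785

The integral term ∫_9^49 x·e^(−x/59) dx = 667.299.
½[f(9) + f(49)] = ½[7.72670 + 21.3556] = 14.5411.
Integral + boundary = 681.840.
Order-1 term: 1/12 · (0.0738691 − 0.727561) = -0.0544744.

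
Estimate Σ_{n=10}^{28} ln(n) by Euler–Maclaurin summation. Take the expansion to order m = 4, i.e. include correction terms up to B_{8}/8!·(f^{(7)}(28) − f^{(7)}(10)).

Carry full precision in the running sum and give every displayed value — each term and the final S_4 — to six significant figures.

S_4 ≈ 55.0879

The integral term ∫_10^28 ln(x) dx = 52.2759.
Boundary: ½(f(10) + f(28)) = ½(2.30259 + 3.33220) = 2.81739.
So far: 55.0933.
Correction k=1: B_{2}/2! · (f^{(1)}(28) − f^{(1)}(10)) = 1/12 · (0.0357143 − 0.100000) = -0.00535714.
After k=1: 55.0879.
Correction k=2: B_{4}/4! · (f^{(3)}(28) − f^{(3)}(10)) = −1/720 · (9.11079e-05 − 0.00200000) = 2.65124e-06.
After k=2: 55.0879.
Correction k=3: B_{6}/6! · (f^{(5)}(28) − f^{(5)}(10)) = 1/30240 · (1.39451e-06 − 0.000240000) = -7.89039e-09.
After k=3: 55.0879.
Correction k=4: B_{8}/8! · (f^{(7)}(28) − f^{(7)}(10)) = −1/1209600 · (5.33613e-08 − 7.20000e-05) = 5.94797e-11.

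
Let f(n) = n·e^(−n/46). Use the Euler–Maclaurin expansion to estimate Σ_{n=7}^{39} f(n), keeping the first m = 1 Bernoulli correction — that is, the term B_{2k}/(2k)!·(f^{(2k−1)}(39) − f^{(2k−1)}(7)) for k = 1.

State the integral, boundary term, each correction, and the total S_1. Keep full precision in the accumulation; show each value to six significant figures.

S_1 ≈ 430.323

∫_7^39 x·e^(−x/46) dx evaluates to 419.020.
Boundary: ½(f(7) + f(39)) = ½(6.01187 + 16.7055) = 11.3587.
So far: 430.379.
k=1: B_{2}/(2)! × [f^{(1)}(39) − f^{(1)}(7)] = 1/12 × (0.0651830 − 0.728146) = -0.0552469.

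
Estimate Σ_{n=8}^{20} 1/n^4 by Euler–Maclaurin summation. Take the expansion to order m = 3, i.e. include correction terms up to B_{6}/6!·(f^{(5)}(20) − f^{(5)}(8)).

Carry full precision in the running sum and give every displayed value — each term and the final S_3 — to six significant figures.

∫_8^20 1/x^4 dx evaluates to 0.000609375.
Endpoint term: (f(8) + f(20))/2 = (0.000244141 + 6.25000e-06)/2 = 0.000125195.
Integral + boundary = 0.000734570.
k=1: B_{2}/(2)! × [f^{(1)}(20) − f^{(1)}(8)] = 1/12 × (-1.25000e-06 − (-0.000122070)) = 1.00684e-05.
Running total after k=1: 0.000744639.
k=2: B_{4}/(4)! × [f^{(3)}(20) − f^{(3)}(8)] = −1/720 × (-9.37500e-08 − (-5.72205e-05)) = -7.93427e-08.
Running total after k=2: 0.000744559.
k=3: B_{6}/(6)! × [f^{(5)}(20) − f^{(5)}(8)] = 1/30240 × (-1.31250e-08 − (-5.00679e-05)) = 1.65525e-09.

S_3 ≈ 0.000744561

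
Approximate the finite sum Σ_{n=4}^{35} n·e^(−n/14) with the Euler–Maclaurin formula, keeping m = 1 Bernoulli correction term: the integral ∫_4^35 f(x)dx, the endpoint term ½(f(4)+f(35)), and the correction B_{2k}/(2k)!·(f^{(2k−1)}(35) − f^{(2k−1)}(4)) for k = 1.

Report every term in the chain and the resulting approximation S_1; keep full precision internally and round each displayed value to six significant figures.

The integral term ∫_4^35 x·e^(−x/14) dx = 133.062.
Endpoint term: (f(4) + f(35))/2 = (3.00591 + 2.87297)/2 = 2.93944.
So far: 136.001.
k=1: B_{2}/(2)! × [f^{(1)}(35) − f^{(1)}(4)] = 1/12 × (-0.123127 − 0.536769) = -0.0549914.

S_1 ≈ 135.946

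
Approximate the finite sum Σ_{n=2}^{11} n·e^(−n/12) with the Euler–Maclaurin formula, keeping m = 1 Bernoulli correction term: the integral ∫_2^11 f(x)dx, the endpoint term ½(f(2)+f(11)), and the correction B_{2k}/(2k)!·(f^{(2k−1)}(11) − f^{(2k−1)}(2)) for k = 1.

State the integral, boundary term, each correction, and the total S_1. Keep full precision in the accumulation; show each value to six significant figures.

S_1 ≈ 34.8401

∫_2^11 x·e^(−x/12) dx evaluates to 31.8504.
Boundary: ½(f(2) + f(11)) = ½(1.69296 + 4.39835) = 3.04565.
Integral + boundary = 34.8961.
k=1: B_{2}/(2)! × [f^{(1)}(11) − f^{(1)}(2)] = 1/12 × (0.0333208 − 0.705401) = -0.0560067.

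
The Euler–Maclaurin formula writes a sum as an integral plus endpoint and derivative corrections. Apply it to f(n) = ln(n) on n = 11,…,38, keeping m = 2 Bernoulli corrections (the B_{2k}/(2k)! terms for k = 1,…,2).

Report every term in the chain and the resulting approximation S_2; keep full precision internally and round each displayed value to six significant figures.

S_2 ≈ 87.8638

∫_11^38 ln(x) dx evaluates to 84.8514.
Endpoint term: (f(11) + f(38))/2 = (2.39790 + 3.63759)/2 = 3.01774.
So far: 87.8692.
k=1: B_{2}/(2)! × [f^{(1)}(38) − f^{(1)}(11)] = 1/12 × (0.0263158 − 0.0909091) = -0.00538278.
After k=1: 87.8638.
k=2: B_{4}/(4)! × [f^{(3)}(38) − f^{(3)}(11)] = −1/720 × (3.64485e-05 − 0.00150263) = 2.03636e-06.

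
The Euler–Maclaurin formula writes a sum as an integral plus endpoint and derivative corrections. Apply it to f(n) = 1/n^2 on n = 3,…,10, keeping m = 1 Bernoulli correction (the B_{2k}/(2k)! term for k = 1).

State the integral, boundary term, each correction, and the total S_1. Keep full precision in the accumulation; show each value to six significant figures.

Integral: ∫_3^10 1/x^2 dx = 0.233333.
Endpoint term: (f(3) + f(10))/2 = (0.111111 + 0.0100000)/2 = 0.0605556.
Running total after boundary: 0.293889.
Correction k=1: B_{2}/2! · (f^{(1)}(10) − f^{(1)}(3)) = 1/12 · (-0.00200000 − (-0.0740741)) = 0.00600617.

S_1 ≈ 0.299895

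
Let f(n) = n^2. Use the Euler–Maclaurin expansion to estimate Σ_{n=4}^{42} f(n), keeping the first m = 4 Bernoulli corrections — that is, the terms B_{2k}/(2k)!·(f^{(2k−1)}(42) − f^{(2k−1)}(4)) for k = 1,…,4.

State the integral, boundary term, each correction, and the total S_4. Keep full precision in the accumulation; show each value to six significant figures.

S_4 ≈ 25571.0

The integral term ∫_4^42 x^2 dx = 24674.7.
Endpoint term: (f(4) + f(42))/2 = (16.0000 + 1764.00)/2 = 890.000.
Running total after boundary: 25564.7.
Order-1 term: 1/12 · (84.0000 − 8.00000) = 6.33333.
After k=1: 25571.0.
Order-2 term: −1/720 · (0.00000 − 0.00000) = 0.00000.
After k=2: 25571.0.
Order-3 term: 1/30240 · (0.00000 − 0.00000) = 0.00000.
After k=3: 25571.0.
Order-4 term: −1/1209600 · (0.00000 − 0.00000) = 0.00000.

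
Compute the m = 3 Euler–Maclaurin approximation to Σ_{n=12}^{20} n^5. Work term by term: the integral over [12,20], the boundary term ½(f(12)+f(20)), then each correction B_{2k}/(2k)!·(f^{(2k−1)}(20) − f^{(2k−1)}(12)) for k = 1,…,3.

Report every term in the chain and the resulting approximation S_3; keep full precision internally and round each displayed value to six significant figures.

S_3 ≈ 1.19514e+07

Integral: ∫_12^20 x^5 dx = 1.01690e+07.
Boundary: ½(f(12) + f(20)) = ½(248832 + 3.20000e+06) = 1.72442e+06.
Integral + boundary = 1.18934e+07.
Order-1 term: 1/12 · (800000 − 103680) = 58026.7.
Running total after k=1: 1.19514e+07.
Order-2 term: −1/720 · (24000.0 − 8640.00) = -21.3333.
Running total after k=2: 1.19514e+07.
Order-3 term: 1/30240 · (120.000 − 120.000) = 0.00000.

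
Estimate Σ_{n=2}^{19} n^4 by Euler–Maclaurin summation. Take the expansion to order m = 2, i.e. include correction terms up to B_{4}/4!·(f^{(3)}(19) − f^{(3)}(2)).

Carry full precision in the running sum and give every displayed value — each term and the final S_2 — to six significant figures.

S_2 ≈ 562665

The integral term ∫_2^19 x^4 dx = 495213.
½[f(2) + f(19)] = ½[16.0000 + 130321] = 65168.5.
So far: 560382.
Correction k=1: B_{2}/2! · (f^{(1)}(19) − f^{(1)}(2)) = 1/12 · (27436.0 − 32.0000) = 2283.67.
Running total after k=1: 562666.
Correction k=2: B_{4}/4! · (f^{(3)}(19) − f^{(3)}(2)) = −1/720 · (456.000 − 48.0000) = -0.566667.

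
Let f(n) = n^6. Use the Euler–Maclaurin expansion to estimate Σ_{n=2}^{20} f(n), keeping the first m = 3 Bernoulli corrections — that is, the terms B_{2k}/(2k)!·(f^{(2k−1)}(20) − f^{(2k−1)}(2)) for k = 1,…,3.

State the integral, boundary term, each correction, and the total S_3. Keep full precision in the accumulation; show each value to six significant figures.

The integral term ∫_2^20 x^6 dx = 1.82857e+08.
½[f(2) + f(20)] = ½[64.0000 + 6.40000e+07] = 3.20000e+07.
So far: 2.14857e+08.
k=1: B_{2}/(2)! × [f^{(1)}(20) − f^{(1)}(2)] = 1/12 × (1.92000e+07 − 192.000) = 1.59998e+06.
Partial sum through k=1: 2.16457e+08.
k=2: B_{4}/(4)! × [f^{(3)}(20) − f^{(3)}(2)] = −1/720 × (960000 − 960.000) = -1332.00.
Partial sum through k=2: 2.16456e+08.
k=3: B_{6}/(6)! × [f^{(5)}(20) − f^{(5)}(2)] = 1/30240 × (14400.0 − 1440.00) = 0.428571.

S_3 ≈ 2.16456e+08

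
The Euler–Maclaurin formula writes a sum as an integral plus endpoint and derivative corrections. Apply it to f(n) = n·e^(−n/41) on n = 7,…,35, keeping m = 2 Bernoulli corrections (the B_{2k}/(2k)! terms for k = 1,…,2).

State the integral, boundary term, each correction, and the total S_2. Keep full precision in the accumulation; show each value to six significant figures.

S_2 ≈ 342.507

The integral term ∫_7^35 x·e^(−x/41) dx = 332.157.
Endpoint term: (f(7) + f(35))/2 = (5.90133 + 14.9049)/2 = 10.4031.
So far: 342.560.
Order-1 term: 1/12 · (0.0623201 − 0.699113) = -0.0530661.
Running total after k=1: 342.507.
Order-2 term: −1/720 · (0.000543741 − 0.00141892) = 1.21553e-06.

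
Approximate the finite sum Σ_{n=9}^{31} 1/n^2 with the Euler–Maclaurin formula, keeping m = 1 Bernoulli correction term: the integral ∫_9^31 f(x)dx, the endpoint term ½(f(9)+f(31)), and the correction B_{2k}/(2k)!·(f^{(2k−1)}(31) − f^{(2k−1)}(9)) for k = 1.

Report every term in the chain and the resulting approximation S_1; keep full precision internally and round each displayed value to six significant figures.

S_1 ≈ 0.0857692

Integral: ∫_9^31 1/x^2 dx = 0.0788530.
½[f(9) + f(31)] = ½[0.0123457 + 0.00104058] = 0.00669313.
Running total after boundary: 0.0855462.
k=1: B_{2}/(2)! × [f^{(1)}(31) − f^{(1)}(9)] = 1/12 × (-6.71344e-05 − (-0.00274348)) = 0.000223029.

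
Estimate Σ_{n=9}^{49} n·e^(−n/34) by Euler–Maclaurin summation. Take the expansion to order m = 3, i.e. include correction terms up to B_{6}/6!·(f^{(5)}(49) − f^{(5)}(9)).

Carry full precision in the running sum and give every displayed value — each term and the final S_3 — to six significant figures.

S_3 ≈ 463.357

∫_9^49 x·e^(−x/34) dx evaluates to 454.161.
½[f(9) + f(49)] = ½[6.90688 + 11.5958] = 9.25135.
Integral + boundary = 463.412.
Order-1 term: 1/12 · (-0.104404 − 0.564288) = -0.0557243.
Partial sum through k=1: 463.357.
Order-2 term: −1/720 · (0.000319113 − 0.00181587) = 2.07884e-06.
Partial sum through k=2: 463.357.
Order-3 term: 1/30240 · (6.30225e-07 − 2.71939e-06) = -6.90860e-11.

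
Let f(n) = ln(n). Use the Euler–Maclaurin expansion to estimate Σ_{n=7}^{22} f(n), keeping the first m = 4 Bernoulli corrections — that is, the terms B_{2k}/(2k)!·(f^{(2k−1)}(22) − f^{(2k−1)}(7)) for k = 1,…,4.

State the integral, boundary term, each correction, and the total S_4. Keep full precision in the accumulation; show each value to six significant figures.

S_4 ≈ 41.8919

∫_7^22 ln(x) dx evaluates to 39.3816.
½[f(7) + f(22)] = ½[1.94591 + 3.09104] = 2.51848.
So far: 41.9000.
Correction k=1: B_{2}/2! · (f^{(1)}(22) − f^{(1)}(7)) = 1/12 · (0.0454545 − 0.142857) = -0.00811688.
After k=1: 41.8919.
Correction k=2: B_{4}/4! · (f^{(3)}(22) − f^{(3)}(7)) = −1/720 · (0.000187829 − 0.00583090) = 7.83760e-06.
After k=2: 41.8919.
Correction k=3: B_{6}/6! · (f^{(5)}(22) − f^{(5)}(7)) = 1/30240 · (4.65691e-06 − 0.00142798) = -4.70674e-08.
After k=3: 41.8919.
Correction k=4: B_{8}/8! · (f^{(7)}(22) − f^{(7)}(7)) = −1/1209600 · (2.88651e-07 − 0.000874271) = 7.22539e-10.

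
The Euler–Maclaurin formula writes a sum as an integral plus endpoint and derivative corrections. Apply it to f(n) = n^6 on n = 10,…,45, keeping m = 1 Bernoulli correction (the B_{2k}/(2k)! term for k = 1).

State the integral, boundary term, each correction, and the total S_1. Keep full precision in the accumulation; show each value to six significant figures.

S_1 ≈ 5.76245e+10

∫_10^45 x^6 dx evaluates to 5.33799e+10.
½[f(10) + f(45)] = ½[1.00000e+06 + 8.30377e+09] = 4.15238e+09.
So far: 5.75323e+10.
Correction k=1: B_{2}/2! · (f^{(1)}(45) − f^{(1)}(10)) = 1/12 · (1.10717e+09 − 600000) = 9.22141e+07.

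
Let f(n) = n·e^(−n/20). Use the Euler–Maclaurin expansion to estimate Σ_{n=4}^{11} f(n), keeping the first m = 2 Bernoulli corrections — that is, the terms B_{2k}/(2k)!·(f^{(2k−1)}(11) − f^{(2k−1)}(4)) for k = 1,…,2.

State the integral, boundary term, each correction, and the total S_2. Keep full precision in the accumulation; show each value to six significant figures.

S_2 ≈ 40.0596

The integral term ∫_4^11 x·e^(−x/20) dx = 35.2819.
Endpoint term: (f(4) + f(11))/2 = (3.27492 + 6.34645)/2 = 4.81069.
Integral + boundary = 40.0926.
Correction k=1: B_{2}/2! · (f^{(1)}(11) − f^{(1)}(4)) = 1/12 · (0.259627 − 0.654985) = -0.0329464.
After k=1: 40.0596.
Correction k=2: B_{4}/4! · (f^{(3)}(11) − f^{(3)}(4)) = −1/720 · (0.00353382 − 0.00573112) = 3.05180e-06.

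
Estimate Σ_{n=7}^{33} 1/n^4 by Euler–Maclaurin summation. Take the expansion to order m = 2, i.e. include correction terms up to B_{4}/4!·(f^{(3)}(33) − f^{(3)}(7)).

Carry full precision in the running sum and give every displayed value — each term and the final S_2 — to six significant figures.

∫_7^33 1/x^4 dx evaluates to 0.000962542.
½[f(7) + f(33)] = ½[0.000416493 + 8.43226e-07] = 0.000208668.
So far: 0.00117121.
Correction k=1: B_{2}/2! · (f^{(1)}(33) − f^{(1)}(7)) = 1/12 · (-1.02209e-07 − (-0.000237996)) = 1.98245e-05.
Running total after k=1: 0.00119103.
Correction k=2: B_{4}/4! · (f^{(3)}(33) − f^{(3)}(7)) = −1/720 · (-2.81568e-09 − (-0.000145712)) = -2.02374e-07.

S_2 ≈ 0.00119083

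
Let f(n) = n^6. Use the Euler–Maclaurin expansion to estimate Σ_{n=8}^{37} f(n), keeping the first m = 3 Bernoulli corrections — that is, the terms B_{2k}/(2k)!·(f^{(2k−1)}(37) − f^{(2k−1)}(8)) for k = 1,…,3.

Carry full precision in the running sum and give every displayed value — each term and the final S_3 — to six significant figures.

∫_8^37 x^6 dx evaluates to 1.35614e+10.
½[f(8) + f(37)] = ½[262144 + 2.56573e+09] = 1.28299e+09.
Integral + boundary = 1.48444e+10.
Correction k=1: B_{2}/2! · (f^{(1)}(37) − f^{(1)}(8)) = 1/12 · (4.16064e+08 − 196608) = 3.46556e+07.
After k=1: 1.48790e+10.
Correction k=2: B_{4}/4! · (f^{(3)}(37) − f^{(3)}(8)) = −1/720 · (6.07836e+06 − 61440.0) = -8356.83.
After k=2: 1.48790e+10.
Correction k=3: B_{6}/6! · (f^{(5)}(37) − f^{(5)}(8)) = 1/30240 · (26640.0 − 5760.00) = 0.690476.

S_3 ≈ 1.48790e+10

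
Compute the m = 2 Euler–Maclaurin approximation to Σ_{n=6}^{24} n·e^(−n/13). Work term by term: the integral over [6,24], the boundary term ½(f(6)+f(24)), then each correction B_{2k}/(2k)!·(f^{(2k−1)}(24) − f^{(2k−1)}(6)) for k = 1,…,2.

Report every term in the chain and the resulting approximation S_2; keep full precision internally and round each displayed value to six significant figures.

S_2 ≈ 83.5105

Integral: ∫_6^24 x·e^(−x/13) dx = 79.7648.
Boundary: ½(f(6) + f(24)) = ½(3.78188 + 3.78823) = 3.78506.
Integral + boundary = 83.5499.
Correction k=1: B_{2}/2! · (f^{(1)}(24) − f^{(1)}(6)) = 1/12 · (-0.133560 − 0.339399) = -0.0394132.
After k=1: 83.5105.
Correction k=2: B_{4}/4! · (f^{(3)}(24) − f^{(3)}(6)) = −1/720 · (0.00107767 − 0.00946761) = 1.16527e-05.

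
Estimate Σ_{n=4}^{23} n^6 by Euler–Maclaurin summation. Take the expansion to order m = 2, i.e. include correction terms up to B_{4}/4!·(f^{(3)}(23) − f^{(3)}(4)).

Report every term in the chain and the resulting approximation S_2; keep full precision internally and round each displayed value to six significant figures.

The integral term ∫_4^23 x^6 dx = 4.86401e+08.
Endpoint term: (f(4) + f(23))/2 = (4096.00 + 1.48036e+08)/2 = 7.40200e+07.
So far: 5.60421e+08.
Correction k=1: B_{2}/2! · (f^{(1)}(23) − f^{(1)}(4)) = 1/12 · (3.86181e+07 − 6144.00) = 3.21766e+06.
After k=1: 5.63639e+08.
Correction k=2: B_{4}/4! · (f^{(3)}(23) − f^{(3)}(4)) = −1/720 · (1.46004e+06 − 7680.00) = -2017.17.

S_2 ≈ 5.63637e+08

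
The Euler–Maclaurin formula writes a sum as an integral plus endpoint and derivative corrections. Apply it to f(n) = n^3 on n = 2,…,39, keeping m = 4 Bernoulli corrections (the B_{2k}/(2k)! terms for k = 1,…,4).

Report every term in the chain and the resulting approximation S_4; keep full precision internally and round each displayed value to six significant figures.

S_4 ≈ 608399

The integral term ∫_2^39 x^3 dx = 578356.
Boundary: ½(f(2) + f(39)) = ½(8.00000 + 59319.0) = 29663.5.
Running total after boundary: 608020.
Order-1 term: 1/12 · (4563.00 − 12.0000) = 379.250.
After k=1: 608399.
Order-2 term: −1/720 · (6.00000 − 6.00000) = 0.00000.
After k=2: 608399.
Order-3 term: 1/30240 · (0.00000 − 0.00000) = 0.00000.
After k=3: 608399.
Order-4 term: −1/1209600 · (0.00000 − 0.00000) = 0.00000.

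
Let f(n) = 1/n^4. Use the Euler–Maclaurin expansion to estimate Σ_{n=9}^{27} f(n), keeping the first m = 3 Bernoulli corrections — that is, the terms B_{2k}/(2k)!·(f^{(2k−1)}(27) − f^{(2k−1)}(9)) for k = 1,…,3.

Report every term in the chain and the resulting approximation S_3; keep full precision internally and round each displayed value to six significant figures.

Integral: ∫_9^27 1/x^4 dx = 0.000440312.
Endpoint term: (f(9) + f(27))/2 = (0.000152416 + 1.88168e-06)/2 = 7.71487e-05.
Running total after boundary: 0.000517461.
Correction k=1: B_{2}/2! · (f^{(1)}(27) − f^{(1)}(9)) = 1/12 · (-2.78767e-07 − (-6.77404e-05)) = 5.62180e-06.
After k=1: 0.000523083.
Correction k=2: B_{4}/4! · (f^{(3)}(27) − f^{(3)}(9)) = −1/720 · (-1.14719e-08 − (-2.50890e-05)) = -3.48299e-08.
After k=2: 0.000523048.
Correction k=3: B_{6}/6! · (f^{(5)}(27) − f^{(5)}(9)) = 1/30240 · (-8.81242e-10 − (-1.73455e-05)) = 5.73565e-10.

S_3 ≈ 0.000523049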